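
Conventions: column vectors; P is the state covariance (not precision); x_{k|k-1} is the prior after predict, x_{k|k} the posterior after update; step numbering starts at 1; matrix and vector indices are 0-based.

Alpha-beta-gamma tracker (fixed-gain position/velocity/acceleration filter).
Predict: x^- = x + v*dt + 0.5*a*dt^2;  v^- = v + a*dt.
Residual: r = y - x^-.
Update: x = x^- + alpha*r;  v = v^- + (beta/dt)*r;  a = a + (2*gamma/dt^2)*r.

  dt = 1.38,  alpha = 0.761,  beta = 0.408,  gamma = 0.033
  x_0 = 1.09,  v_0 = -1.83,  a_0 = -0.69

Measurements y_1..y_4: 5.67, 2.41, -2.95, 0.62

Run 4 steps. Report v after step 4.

v_post = -1.4332

step 1: x_pred=-2.0924  r=7.7624  x^+=3.8148  v^+=-0.4872  a^+=-0.4210
step 2: x_pred=2.7416  r=-0.3316  x^+=2.4892  v^+=-1.1662  a^+=-0.4325
step 3: x_pred=0.4681  r=-3.4181  x^+=-2.1331  v^+=-2.7736  a^+=-0.5509
step 4: x_pred=-6.4852  r=7.1052  x^+=-1.0781  v^+=-1.4332  a^+=-0.3047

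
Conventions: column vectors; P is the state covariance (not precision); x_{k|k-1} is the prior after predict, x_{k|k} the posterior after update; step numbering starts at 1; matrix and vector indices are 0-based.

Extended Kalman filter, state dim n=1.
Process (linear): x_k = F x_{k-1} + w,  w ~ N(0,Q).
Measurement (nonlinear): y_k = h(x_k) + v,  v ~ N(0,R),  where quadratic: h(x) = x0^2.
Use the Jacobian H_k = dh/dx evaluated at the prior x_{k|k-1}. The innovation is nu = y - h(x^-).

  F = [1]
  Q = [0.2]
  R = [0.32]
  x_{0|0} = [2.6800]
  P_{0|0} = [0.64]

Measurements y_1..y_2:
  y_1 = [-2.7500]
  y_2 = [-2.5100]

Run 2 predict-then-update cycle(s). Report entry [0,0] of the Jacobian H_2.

step 1: x^-=[2.6800]  P^-=[0.8400]  H_jac=[5.3600]  S=[24.4529]  K=[0.1841]  nu=[-9.9324]  x^+=[0.8512]  P^+=[0.0110]
step 2: x^-=[0.8512]  P^-=[0.2110]  H_jac=[1.7024]  S=[0.9315]  K=[0.3856]  nu=[-3.2345]  x^+=[-0.3961]  P^+=[0.0725]

H_jac[0,0] = 1.7024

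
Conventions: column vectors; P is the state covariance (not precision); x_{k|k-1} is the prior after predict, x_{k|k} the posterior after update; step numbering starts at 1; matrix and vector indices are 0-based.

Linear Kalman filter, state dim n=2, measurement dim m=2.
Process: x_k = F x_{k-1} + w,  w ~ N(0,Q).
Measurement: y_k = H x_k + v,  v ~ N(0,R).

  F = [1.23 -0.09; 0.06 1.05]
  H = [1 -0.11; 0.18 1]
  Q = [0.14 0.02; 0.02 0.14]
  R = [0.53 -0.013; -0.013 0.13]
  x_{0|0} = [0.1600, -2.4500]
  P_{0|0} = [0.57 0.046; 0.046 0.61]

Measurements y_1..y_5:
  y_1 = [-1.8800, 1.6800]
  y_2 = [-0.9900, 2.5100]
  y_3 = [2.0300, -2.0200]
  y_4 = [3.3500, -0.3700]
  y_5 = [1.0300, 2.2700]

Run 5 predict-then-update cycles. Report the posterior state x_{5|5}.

step 1: x^-=[0.4173, -2.5629]  P^-=[0.9971 0.0636; 0.0636 0.8204]  S=[1.5230 0.1386; 0.1386 1.0056]  K=[0.6361 0.1541; -0.0939 0.8402]  nu=[-2.5792, 4.1678]  x^+=[-0.5811, 1.1810]  P^+=[0.3299 -0.0476; -0.0476 0.1190]
step 2: x^-=[-0.8211, 1.2052]  P^-=[0.6506 -0.0281; -0.0281 0.2664]  S=[1.1900 0.0472; 0.0472 0.4073]  K=[0.5431 0.1554; -0.0741 0.6501]  nu=[-0.0363, 1.4526]  x^+=[-0.6150, 2.1523]  P^+=[0.2817 -0.0376; -0.0376 0.0922]
step 3: x^-=[-0.9502, 2.2230]  P^-=[0.5753 -0.0162; -0.0162 0.2380]  S=[1.1117 0.0485; 0.0485 0.3808]  K=[0.5119 0.1642; -0.0654 0.6256]  nu=[3.2247, -4.0719]  x^+=[0.0321, -0.5356]  P^+=[0.2655 -0.0331; -0.0331 0.0881]
step 4: x^-=[0.0877, -0.5604]  P^-=[0.5498 -0.0113; -0.0113 0.2340]  S=[1.0851 0.0491; 0.0491 0.3777]  K=[0.5002 0.1670; -0.0623 0.6222]  nu=[3.2007, 0.1746]  x^+=[1.7180, -0.6512]  P^+=[0.2595 -0.0315; -0.0315 0.0874]
step 5: x^-=[2.1717, -0.5807]  P^-=[0.5403 -0.0096; -0.0096 0.2333]  S=[1.0752 0.0492; 0.0492 0.3773]  K=[0.4958 0.1676; -0.0612 0.6216]  nu=[-1.2056, 2.4598]  x^+=[1.9863, 1.0222]  P^+=[0.2572 -0.0309; -0.0309 0.0872]

x_post = [1.9863, 1.0222]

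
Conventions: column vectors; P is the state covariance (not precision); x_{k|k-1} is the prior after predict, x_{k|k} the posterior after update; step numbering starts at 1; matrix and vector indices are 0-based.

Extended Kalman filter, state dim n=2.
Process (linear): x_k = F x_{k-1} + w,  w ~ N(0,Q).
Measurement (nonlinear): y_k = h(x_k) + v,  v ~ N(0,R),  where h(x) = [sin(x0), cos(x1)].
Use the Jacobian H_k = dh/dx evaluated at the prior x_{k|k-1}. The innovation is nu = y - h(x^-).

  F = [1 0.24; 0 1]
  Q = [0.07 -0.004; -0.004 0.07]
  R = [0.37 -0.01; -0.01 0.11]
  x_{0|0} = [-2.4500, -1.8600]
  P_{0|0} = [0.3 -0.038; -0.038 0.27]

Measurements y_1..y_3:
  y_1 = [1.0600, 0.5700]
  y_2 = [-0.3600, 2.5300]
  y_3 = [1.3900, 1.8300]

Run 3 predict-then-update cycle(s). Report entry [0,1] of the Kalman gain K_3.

K[0,1] = -0.0492

step 1: x^-=[-2.8964, -1.8600]  P^-=[0.3673 0.0228; 0.0228 0.3400]  H_jac=[-0.9701 0.0000; 0.0000 0.9585]  S=[0.7157 -0.0312; -0.0312 0.4223]  K=[-0.4972 0.0150; 0.0027 0.7718]  nu=[1.3027, 0.8552]  x^+=[-3.5313, -1.1964]  P^+=[0.1898 0.0069; 0.0069 0.0885]
step 2: x^-=[-3.8185, -1.1964]  P^-=[0.2682 0.0242; 0.0242 0.1585]  H_jac=[-0.7795 0.0000; 0.0000 0.9307]  S=[0.5330 -0.0275; -0.0275 0.2473]  K=[-0.3898 0.0475; -0.0045 0.5961]  nu=[-0.9864, 2.1643]  x^+=[-3.3311, 0.0982]  P^+=[0.1856 0.0098; 0.0098 0.0705]
step 3: x^-=[-3.3075, 0.0982]  P^-=[0.2644 0.0227; 0.0227 0.1405]  H_jac=[-0.9863 0.0000; 0.0000 -0.0980]  S=[0.6272 -0.0078; -0.0078 0.1114]  K=[-0.4164 -0.0492; -0.0373 -0.1263]  nu=[1.2248, 0.8348]  x^+=[-3.8586, -0.0530]  P^+=[0.1557 0.0127; 0.0127 0.1379]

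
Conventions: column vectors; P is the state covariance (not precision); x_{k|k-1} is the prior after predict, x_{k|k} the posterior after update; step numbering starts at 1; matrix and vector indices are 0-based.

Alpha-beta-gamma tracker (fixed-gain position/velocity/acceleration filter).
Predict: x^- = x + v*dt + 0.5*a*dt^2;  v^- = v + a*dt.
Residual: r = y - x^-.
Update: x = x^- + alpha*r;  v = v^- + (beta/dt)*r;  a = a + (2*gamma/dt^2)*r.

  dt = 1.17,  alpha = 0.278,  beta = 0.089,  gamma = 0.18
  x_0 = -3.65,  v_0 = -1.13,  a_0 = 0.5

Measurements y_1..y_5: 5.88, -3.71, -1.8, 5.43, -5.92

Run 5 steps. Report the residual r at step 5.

resid = -20.4026

step 1: x_pred=-4.6299  r=10.5099  x^+=-1.7081  v^+=0.2545  a^+=3.2639
step 2: x_pred=0.8236  r=-4.5336  x^+=-0.4367  v^+=3.7284  a^+=2.0717
step 3: x_pred=5.3435  r=-7.1435  x^+=3.3576  v^+=5.6089  a^+=0.1930
step 4: x_pred=10.0521  r=-4.6221  x^+=8.7672  v^+=5.4831  a^+=-1.0225
step 5: x_pred=14.4826  r=-20.4026  x^+=8.8107  v^+=2.7348  a^+=-6.3881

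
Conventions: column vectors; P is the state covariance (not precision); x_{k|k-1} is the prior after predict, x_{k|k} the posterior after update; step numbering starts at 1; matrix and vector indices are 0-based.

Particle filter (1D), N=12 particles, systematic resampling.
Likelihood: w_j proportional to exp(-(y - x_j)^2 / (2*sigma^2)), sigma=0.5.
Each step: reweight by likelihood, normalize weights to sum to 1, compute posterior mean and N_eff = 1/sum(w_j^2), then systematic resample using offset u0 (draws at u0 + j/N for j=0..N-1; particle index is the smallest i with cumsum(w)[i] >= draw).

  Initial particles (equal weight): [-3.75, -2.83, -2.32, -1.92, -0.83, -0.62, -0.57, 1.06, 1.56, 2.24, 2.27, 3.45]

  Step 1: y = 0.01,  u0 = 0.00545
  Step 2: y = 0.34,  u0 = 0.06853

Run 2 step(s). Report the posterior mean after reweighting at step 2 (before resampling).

post_mean = -0.3151

step 1: w=[0.0000, 0.0000, 0.0000, 0.0004, 0.1840, 0.3411, 0.3850, 0.0832, 0.0062, 0.0000, 0.0000, 0.0000]  mean=-0.4866  Neff=3.2743  idx=[4, 4, 4, 5, 5, 5, 5, 6, 6, 6, 6, 7]
step 2: w=[0.0333, 0.0333, 0.0333, 0.0814, 0.0814, 0.0814, 0.0814, 0.0981, 0.0981, 0.0981, 0.0981, 0.1823]  mean=-0.3151  Neff=9.8492  idx=[2, 3, 4, 5, 6, 7, 8, 9, 10, 11, 11, 11]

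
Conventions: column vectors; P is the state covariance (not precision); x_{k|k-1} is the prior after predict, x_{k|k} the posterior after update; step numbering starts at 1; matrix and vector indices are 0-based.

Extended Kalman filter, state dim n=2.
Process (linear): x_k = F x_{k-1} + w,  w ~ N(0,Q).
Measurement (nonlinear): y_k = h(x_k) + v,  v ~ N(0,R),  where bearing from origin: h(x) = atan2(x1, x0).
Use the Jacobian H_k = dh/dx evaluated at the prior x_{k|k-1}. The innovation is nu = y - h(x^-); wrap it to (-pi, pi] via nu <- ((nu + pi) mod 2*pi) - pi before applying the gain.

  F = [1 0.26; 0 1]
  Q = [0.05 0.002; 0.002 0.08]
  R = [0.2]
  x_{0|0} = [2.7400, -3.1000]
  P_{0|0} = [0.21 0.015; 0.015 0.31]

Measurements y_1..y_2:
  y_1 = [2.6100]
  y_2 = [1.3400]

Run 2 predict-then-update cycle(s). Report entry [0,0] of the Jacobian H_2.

step 1: x^-=[1.9340, -3.1000]  P^-=[0.2888 0.0976; 0.0976 0.3900]  H_jac=[0.2322 0.1449]  S=[0.2303]  K=[0.3525; 0.3437]  nu=[-2.6602]  x^+=[0.9963, -4.0143]  P^+=[0.2601 0.0697; 0.0697 0.3628]
step 2: x^-=[-0.0474, -4.0143]  P^-=[0.3709 0.1660; 0.1660 0.4428]  H_jac=[0.2491 -0.0029]  S=[0.2228]  K=[0.4125; 0.1798]  nu=[2.9226]  x^+=[1.1581, -3.4889]  P^+=[0.3330 0.1495; 0.1495 0.4356]

H_jac[0,0] = 0.2491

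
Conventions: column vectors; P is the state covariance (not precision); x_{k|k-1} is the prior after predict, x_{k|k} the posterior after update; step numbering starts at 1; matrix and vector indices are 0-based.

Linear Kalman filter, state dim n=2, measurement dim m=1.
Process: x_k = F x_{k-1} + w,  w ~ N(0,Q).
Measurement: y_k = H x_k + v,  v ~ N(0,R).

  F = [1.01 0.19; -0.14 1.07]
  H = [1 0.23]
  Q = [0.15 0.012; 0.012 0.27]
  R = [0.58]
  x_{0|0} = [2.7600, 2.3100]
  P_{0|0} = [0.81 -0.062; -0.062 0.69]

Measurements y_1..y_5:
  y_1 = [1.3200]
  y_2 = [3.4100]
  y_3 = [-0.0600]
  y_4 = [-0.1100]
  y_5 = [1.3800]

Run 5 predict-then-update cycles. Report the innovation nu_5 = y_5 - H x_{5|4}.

innov = [0.9335]

step 1: x^-=[3.2265, 2.0853]  P^-=[0.9774 -0.0276; -0.0276 1.0944]  S=[1.6026]  K=[0.6059; 0.1398]  nu=[-2.3861]  x^+=[1.7807, 1.7516]  P^+=[0.3890 -0.1634; -0.1634 1.0631]
step 2: x^-=[2.1313, 1.6249]  P^-=[0.5225 0.0009; 0.0009 1.5437]  S=[1.1846]  K=[0.4413; 0.3005]  nu=[0.9050]  x^+=[2.5306, 1.8969]  P^+=[0.2919 -0.1562; -0.1562 1.4368]
step 3: x^-=[2.9163, 1.6753]  P^-=[0.4396 0.0982; 0.0982 1.9675]  S=[1.1689]  K=[0.3954; 0.4711]  nu=[-3.3617]  x^+=[1.5870, 0.0915]  P^+=[0.2569 -0.1196; -0.1196 1.7080]
step 4: x^-=[1.6203, -0.1242]  P^-=[0.4278 0.1969; 0.1969 2.2664]  S=[1.2182]  K=[0.3883; 0.5895]  nu=[-1.7017]  x^+=[0.9595, -1.1274]  P^+=[0.2441 -0.0820; -0.0820 1.8430]
step 5: x^-=[0.7549, -1.3406]  P^-=[0.4341 0.2657; 0.2657 2.4094]  S=[1.2638]  K=[0.3918; 0.6488]  nu=[0.9335]  x^+=[1.1206, -0.7350]  P^+=[0.2400 -0.0555; -0.0555 1.8775]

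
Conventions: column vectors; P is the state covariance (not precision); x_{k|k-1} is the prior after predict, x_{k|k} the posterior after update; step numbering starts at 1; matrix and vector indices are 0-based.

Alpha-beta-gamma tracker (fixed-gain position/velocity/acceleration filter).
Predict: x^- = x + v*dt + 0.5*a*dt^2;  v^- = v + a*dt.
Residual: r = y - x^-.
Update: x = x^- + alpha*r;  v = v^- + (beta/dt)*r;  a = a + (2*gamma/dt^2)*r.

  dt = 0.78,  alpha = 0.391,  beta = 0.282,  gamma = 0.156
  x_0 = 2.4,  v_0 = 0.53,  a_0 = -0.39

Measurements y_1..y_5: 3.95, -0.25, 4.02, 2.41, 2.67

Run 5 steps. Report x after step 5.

x_post = 1.7326

step 1: x_pred=2.6948  r=1.2552  x^+=3.1856  v^+=0.6796  a^+=0.2537
step 2: x_pred=3.7928  r=-4.0428  x^+=2.2121  v^+=-0.5841  a^+=-1.8195
step 3: x_pred=1.2030  r=2.8170  x^+=2.3044  v^+=-0.9849  a^+=-0.3749
step 4: x_pred=1.4222  r=0.9878  x^+=1.8084  v^+=-0.9202  a^+=0.1317
step 5: x_pred=1.1307  r=1.5393  x^+=1.7326  v^+=-0.2610  a^+=0.9211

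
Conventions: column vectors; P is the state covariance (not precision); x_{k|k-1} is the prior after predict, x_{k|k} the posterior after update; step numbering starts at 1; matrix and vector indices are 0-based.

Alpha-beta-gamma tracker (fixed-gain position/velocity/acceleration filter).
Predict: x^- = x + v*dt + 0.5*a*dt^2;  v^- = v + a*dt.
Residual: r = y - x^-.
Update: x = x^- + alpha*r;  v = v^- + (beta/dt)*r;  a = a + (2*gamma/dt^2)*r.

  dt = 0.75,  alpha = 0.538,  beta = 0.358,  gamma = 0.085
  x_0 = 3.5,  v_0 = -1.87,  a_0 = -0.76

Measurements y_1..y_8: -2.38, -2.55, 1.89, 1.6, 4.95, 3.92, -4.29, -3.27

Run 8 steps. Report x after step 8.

x_post = -0.4063

step 1: x_pred=1.8838  r=-4.2637  x^+=-0.4101  v^+=-4.4752  a^+=-2.0486
step 2: x_pred=-4.3427  r=1.7927  x^+=-3.3782  v^+=-5.1559  a^+=-1.5068
step 3: x_pred=-7.6690  r=9.5590  x^+=-2.5263  v^+=-1.7232  a^+=1.3821
step 4: x_pred=-3.4299  r=5.0299  x^+=-0.7238  v^+=1.7143  a^+=2.9023
step 5: x_pred=1.3782  r=3.5718  x^+=3.2998  v^+=5.5960  a^+=3.9818
step 6: x_pred=8.6167  r=-4.6967  x^+=6.0899  v^+=6.3405  a^+=2.5623
step 7: x_pred=11.5659  r=-15.8559  x^+=3.0354  v^+=0.6937  a^+=-2.2297
step 8: x_pred=2.9286  r=-6.1986  x^+=-0.4063  v^+=-3.9374  a^+=-4.1030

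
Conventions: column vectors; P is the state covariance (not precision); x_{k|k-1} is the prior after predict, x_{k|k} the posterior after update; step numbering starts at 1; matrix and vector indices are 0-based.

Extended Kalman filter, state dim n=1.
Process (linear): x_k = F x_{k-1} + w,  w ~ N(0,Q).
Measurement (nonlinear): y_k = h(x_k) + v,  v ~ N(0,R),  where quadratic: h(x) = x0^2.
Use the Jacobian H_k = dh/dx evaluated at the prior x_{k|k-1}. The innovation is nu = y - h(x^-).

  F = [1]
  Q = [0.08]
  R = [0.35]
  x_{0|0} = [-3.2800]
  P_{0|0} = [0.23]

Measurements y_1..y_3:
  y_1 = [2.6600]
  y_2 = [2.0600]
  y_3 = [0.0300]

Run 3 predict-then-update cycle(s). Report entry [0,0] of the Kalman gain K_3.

step 1: x^-=[-3.2800]  P^-=[0.3100]  H_jac=[-6.5600]  S=[13.6904]  K=[-0.1485]  nu=[-8.0984]  x^+=[-2.0770]  P^+=[0.0079]
step 2: x^-=[-2.0770]  P^-=[0.0879]  H_jac=[-4.1541]  S=[1.8673]  K=[-0.1956]  nu=[-2.2541]  x^+=[-1.6361]  P^+=[0.0165]
step 3: x^-=[-1.6361]  P^-=[0.0965]  H_jac=[-3.2723]  S=[1.3831]  K=[-0.2283]  nu=[-2.6469]  x^+=[-1.0319]  P^+=[0.0244]

K[0,0] = -0.2283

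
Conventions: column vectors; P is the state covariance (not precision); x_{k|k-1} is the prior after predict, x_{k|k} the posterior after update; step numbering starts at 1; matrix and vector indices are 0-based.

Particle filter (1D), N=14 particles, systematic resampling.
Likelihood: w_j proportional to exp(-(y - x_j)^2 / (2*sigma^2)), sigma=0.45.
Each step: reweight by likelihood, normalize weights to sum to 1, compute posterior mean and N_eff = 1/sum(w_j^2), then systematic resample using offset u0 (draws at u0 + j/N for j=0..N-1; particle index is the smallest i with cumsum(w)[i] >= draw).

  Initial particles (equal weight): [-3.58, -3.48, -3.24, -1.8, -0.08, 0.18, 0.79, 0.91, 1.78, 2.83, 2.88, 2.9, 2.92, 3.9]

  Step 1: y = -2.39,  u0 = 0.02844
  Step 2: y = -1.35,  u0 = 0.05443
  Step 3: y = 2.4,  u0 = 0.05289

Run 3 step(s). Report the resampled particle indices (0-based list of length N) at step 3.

resampled_idx = [0, 1, 2, 3, 4, 5, 6, 7, 8, 9, 10, 11, 12, 13]

step 1: w=[0.0449, 0.0788, 0.2489, 0.6274, 0.0000, 0.0000, 0.0000, 0.0000, 0.0000, 0.0000, 0.0000, 0.0000, 0.0000, 0.0000]  mean=-2.3708  Neff=2.1563  idx=[0, 1, 2, 2, 2, 3, 3, 3, 3, 3, 3, 3, 3, 3]
step 2: w=[0.0000, 0.0000, 0.0000, 0.0000, 0.0000, 0.1111, 0.1111, 0.1111, 0.1111, 0.1111, 0.1111, 0.1111, 0.1111, 0.1111]  mean=-1.8001  Neff=9.0015  idx=[5, 6, 6, 7, 8, 8, 9, 9, 10, 11, 11, 12, 13, 13]
step 3: w=[0.0714, 0.0714, 0.0714, 0.0714, 0.0714, 0.0714, 0.0714, 0.0714, 0.0714, 0.0714, 0.0714, 0.0714, 0.0714, 0.0714]  mean=-1.8000  Neff=14.0000  idx=[0, 1, 2, 3, 4, 5, 6, 7, 8, 9, 10, 11, 12, 13]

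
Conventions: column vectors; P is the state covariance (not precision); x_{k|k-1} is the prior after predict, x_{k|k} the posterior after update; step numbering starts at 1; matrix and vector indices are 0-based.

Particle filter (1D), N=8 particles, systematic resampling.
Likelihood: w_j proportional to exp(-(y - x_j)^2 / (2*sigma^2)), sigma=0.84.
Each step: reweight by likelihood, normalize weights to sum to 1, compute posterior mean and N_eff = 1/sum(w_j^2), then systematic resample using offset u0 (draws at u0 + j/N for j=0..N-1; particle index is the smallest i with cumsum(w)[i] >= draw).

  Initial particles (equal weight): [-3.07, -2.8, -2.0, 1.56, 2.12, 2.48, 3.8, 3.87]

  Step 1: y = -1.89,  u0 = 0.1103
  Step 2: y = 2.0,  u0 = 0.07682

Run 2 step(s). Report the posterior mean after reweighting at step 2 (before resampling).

step 1: w=[0.1941, 0.2895, 0.5162, 0.0001, 0.0000, 0.0000, 0.0000, 0.0000]  mean=-2.4389  Neff=2.5773  idx=[0, 1, 1, 2, 2, 2, 2, 2]
step 2: w=[0.0002, 0.0014, 0.0014, 0.1994, 0.1994, 0.1994, 0.1994, 0.1994]  mean=-2.0024  Neff=5.0293  idx=[3, 3, 4, 5, 5, 6, 7, 7]

post_mean = -2.0024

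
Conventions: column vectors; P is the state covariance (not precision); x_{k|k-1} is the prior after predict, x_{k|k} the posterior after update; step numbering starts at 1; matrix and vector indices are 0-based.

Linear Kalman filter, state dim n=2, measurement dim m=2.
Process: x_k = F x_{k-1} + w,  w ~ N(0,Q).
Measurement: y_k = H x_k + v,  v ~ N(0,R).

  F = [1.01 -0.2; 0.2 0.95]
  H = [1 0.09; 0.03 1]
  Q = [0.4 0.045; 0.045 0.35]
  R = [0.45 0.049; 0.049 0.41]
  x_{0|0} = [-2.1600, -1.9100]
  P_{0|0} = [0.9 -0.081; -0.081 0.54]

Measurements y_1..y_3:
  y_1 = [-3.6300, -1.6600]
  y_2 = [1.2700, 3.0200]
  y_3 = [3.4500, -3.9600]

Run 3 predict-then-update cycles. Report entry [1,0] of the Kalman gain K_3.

step 1: x^-=[-1.7996, -2.2465]  P^-=[1.3724 0.0497; 0.0497 0.8426]  S=[1.8382 0.2159; 0.2159 1.2568]  K=[0.7558 -0.0575; -0.0108 0.6735]  nu=[-1.6282, 0.6405]  x^+=[-3.0670, -1.7976]  P^+=[0.3370 0.0034; 0.0034 0.2755]
step 2: x^-=[-2.7382, -2.3211]  P^-=[0.7534 0.0638; 0.0638 0.6134]  S=[1.2199 0.1908; 0.1908 1.0279]  K=[0.6274 -0.0324; 0.0041 0.5978]  nu=[4.2171, 5.4233]  x^+=[-0.2680, 0.9383]  P^+=[0.2799 0.0091; 0.0091 0.2450]
step 3: x^-=[-0.4584, 0.8378]  P^-=[0.6917 0.0633; 0.0633 0.5858]  S=[1.1578 0.1860; 0.1860 1.0002]  K=[0.6069 -0.0288; 0.0060 0.5864]  nu=[3.8330, -4.7840]  x^+=[2.0058, -1.9447]  P^+=[0.2708 0.0098; 0.0098 0.2404]

K[1,0] = 0.0060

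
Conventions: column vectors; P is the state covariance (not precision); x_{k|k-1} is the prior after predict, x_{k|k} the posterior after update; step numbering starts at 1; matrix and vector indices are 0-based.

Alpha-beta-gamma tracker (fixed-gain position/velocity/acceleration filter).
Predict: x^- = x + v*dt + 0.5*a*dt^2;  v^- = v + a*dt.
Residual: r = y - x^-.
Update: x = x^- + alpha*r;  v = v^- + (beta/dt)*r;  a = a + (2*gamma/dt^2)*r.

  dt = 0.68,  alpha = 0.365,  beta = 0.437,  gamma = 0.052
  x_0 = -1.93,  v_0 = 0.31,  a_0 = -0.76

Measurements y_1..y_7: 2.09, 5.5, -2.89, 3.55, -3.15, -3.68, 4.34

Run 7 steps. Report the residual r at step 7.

resid = 12.5895

step 1: x_pred=-1.8949  r=3.9849  x^+=-0.4404  v^+=2.3541  a^+=0.1363
step 2: x_pred=1.1919  r=4.3081  x^+=2.7643  v^+=5.2154  a^+=1.1052
step 3: x_pred=6.5663  r=-9.4563  x^+=3.1148  v^+=-0.1102  a^+=-1.0216
step 4: x_pred=2.8036  r=0.7464  x^+=3.0761  v^+=-0.3252  a^+=-0.8538
step 5: x_pred=2.6575  r=-5.8075  x^+=0.5378  v^+=-4.6380  a^+=-2.1600
step 6: x_pred=-3.1154  r=-0.5646  x^+=-3.3215  v^+=-6.4696  a^+=-2.2869
step 7: x_pred=-8.2495  r=12.5895  x^+=-3.6544  v^+=0.0660  a^+=0.5446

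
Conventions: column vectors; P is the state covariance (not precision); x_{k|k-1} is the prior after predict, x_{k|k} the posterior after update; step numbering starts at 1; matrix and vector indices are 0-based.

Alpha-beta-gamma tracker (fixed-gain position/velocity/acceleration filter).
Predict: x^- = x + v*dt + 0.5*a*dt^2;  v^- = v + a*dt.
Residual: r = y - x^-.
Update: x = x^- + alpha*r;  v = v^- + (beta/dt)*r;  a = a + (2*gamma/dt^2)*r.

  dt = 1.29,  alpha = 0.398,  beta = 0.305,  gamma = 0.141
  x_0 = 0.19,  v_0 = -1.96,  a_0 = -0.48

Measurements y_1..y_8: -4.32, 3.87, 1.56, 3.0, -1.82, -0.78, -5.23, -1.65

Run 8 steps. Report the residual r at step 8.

resid = 3.9593

step 1: x_pred=-2.7378  r=-1.5822  x^+=-3.3675  v^+=-2.9533  a^+=-0.7481
step 2: x_pred=-7.7997  r=11.6697  x^+=-3.1552  v^+=-1.1592  a^+=1.2294
step 3: x_pred=-3.6277  r=5.1877  x^+=-1.5630  v^+=1.6533  a^+=2.1085
step 4: x_pred=2.3242  r=0.6758  x^+=2.5931  v^+=4.5331  a^+=2.2231
step 5: x_pred=10.2905  r=-12.1105  x^+=5.4705  v^+=4.5375  a^+=0.1708
step 6: x_pred=11.4660  r=-12.2460  x^+=6.5921  v^+=1.8625  a^+=-1.9044
step 7: x_pred=7.4101  r=-12.6401  x^+=2.3794  v^+=-3.5828  a^+=-4.0464
step 8: x_pred=-5.6093  r=3.9593  x^+=-4.0335  v^+=-7.8666  a^+=-3.3755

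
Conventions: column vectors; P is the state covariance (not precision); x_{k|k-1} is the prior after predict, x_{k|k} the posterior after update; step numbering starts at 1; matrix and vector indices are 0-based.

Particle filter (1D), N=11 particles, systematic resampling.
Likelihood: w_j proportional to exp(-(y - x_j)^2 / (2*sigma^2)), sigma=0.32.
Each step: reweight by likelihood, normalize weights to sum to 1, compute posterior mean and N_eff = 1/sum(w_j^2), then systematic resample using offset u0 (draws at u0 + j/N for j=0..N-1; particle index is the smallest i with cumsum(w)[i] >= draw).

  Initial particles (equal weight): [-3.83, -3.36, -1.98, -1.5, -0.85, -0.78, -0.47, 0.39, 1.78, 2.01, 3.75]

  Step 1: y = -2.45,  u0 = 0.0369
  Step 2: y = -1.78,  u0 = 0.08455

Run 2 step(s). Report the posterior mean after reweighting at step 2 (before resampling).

post_mean = -1.9800

step 1: w=[0.0002, 0.0474, 0.9194, 0.0330, 0.0000, 0.0000, 0.0000, 0.0000, 0.0000, 0.0000, 0.0000]  mean=-2.0300  Neff=1.1785  idx=[1, 2, 2, 2, 2, 2, 2, 2, 2, 2, 2]
step 2: w=[0.0000, 0.1000, 0.1000, 0.1000, 0.1000, 0.1000, 0.1000, 0.1000, 0.1000, 0.1000, 0.1000]  mean=-1.9800  Neff=10.0000  idx=[1, 2, 3, 4, 5, 6, 7, 8, 9, 10, 10]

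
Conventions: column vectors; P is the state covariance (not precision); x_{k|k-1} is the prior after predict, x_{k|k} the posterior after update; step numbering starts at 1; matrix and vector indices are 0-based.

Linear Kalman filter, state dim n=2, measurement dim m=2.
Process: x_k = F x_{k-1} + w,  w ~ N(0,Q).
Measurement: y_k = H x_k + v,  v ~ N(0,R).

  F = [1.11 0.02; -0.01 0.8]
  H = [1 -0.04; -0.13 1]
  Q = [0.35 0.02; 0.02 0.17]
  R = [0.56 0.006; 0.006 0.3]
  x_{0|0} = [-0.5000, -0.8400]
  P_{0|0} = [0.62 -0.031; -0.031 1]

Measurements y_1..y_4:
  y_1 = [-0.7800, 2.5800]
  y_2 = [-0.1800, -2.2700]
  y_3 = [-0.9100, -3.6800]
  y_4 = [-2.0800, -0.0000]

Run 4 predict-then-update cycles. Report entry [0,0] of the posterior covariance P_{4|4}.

step 1: x^-=[-0.5718, -0.6670]  P^-=[1.1129 0.0016; 0.0016 0.8106]  S=[1.6741 -0.1695; -0.1695 1.1290]  K=[0.6620 -0.0274; 0.0551 0.7261]  nu=[-0.2349, 3.1727]  x^+=[-0.8141, 1.6236]  P^+=[0.3723 0.0442; 0.0442 0.2239]
step 2: x^-=[-0.8711, 1.3070]  P^-=[0.8108 0.0587; 0.0587 0.3126]  S=[1.3666 -0.0529; -0.0529 0.6111]  K=[0.5906 -0.0253; 0.0533 0.5037]  nu=[0.7434, -3.6903]  x^+=[-0.3386, -0.5123]  P^+=[0.3321 0.0391; 0.0391 0.1565]
step 3: x^-=[-0.3861, -0.4064]  P^-=[0.7610 0.0536; 0.0536 0.2696]  S=[1.3172 -0.0499; -0.0499 0.5685]  K=[0.5750 -0.0294; 0.0501 0.4663]  nu=[-0.5401, -3.3238]  x^+=[-0.5991, -1.9835]  P^+=[0.3233 0.0367; 0.0367 0.1450]
step 4: x^-=[-0.7047, -1.5808]  P^-=[0.7500 0.0513; 0.0513 0.2622]  S=[1.3064 -0.0504; -0.0504 0.5616]  K=[0.5714 -0.0310; 0.0490 0.4595]  nu=[-1.4385, 1.4892]  x^+=[-1.5728, -0.9670]  P^+=[0.3212 0.0359; 0.0359 0.1428]

P_post[0,0] = 0.3212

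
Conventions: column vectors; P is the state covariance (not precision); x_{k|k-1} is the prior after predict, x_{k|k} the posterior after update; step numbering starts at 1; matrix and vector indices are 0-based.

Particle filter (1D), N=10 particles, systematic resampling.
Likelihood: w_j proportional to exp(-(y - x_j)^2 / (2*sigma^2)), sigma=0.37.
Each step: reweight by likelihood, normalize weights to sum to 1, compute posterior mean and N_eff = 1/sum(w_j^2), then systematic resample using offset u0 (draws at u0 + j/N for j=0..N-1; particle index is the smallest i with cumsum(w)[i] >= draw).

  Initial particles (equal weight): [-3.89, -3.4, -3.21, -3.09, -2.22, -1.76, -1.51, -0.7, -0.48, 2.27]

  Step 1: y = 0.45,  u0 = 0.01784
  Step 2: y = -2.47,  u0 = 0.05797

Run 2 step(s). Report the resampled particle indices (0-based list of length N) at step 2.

resampled_idx = [0, 0, 0, 0, 1, 1, 1, 1, 3, 7]

step 1: w=[0.0000, 0.0000, 0.0000, 0.0000, 0.0000, 0.0000, 0.0000, 0.1582, 0.8416, 0.0001]  mean=-0.5145  Neff=1.3635  idx=[7, 7, 8, 8, 8, 8, 8, 8, 8, 8]
step 2: w=[0.4184, 0.4184, 0.0204, 0.0204, 0.0204, 0.0204, 0.0204, 0.0204, 0.0204, 0.0204]  mean=-0.6641  Neff=2.8290  idx=[0, 0, 0, 0, 1, 1, 1, 1, 3, 7]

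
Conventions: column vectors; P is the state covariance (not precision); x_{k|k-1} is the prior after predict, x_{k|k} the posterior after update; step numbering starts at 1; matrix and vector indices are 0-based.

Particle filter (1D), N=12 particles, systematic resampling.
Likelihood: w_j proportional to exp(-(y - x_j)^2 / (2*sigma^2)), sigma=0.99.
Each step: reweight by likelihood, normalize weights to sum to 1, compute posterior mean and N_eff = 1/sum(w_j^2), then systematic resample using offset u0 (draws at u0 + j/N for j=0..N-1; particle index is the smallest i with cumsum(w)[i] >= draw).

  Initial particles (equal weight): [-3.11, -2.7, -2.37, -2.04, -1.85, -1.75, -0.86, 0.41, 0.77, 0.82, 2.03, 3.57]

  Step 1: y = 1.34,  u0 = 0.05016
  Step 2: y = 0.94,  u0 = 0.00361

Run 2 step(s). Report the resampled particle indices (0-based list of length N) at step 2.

resampled_idx = [0, 1, 1, 2, 3, 4, 5, 6, 7, 8, 8, 10]

step 1: w=[0.0000, 0.0001, 0.0003, 0.0009, 0.0017, 0.0023, 0.0254, 0.1933, 0.2547, 0.2618, 0.2357, 0.0238]  mean=1.0218  Neff=4.3941  idx=[7, 7, 7, 8, 8, 8, 9, 9, 9, 10, 10, 10]
step 2: w=[0.0852, 0.0852, 0.0852, 0.0969, 0.0969, 0.0969, 0.0976, 0.0976, 0.0976, 0.0536, 0.0536, 0.0536]  mean=0.8954  Neff=11.4742  idx=[0, 1, 1, 2, 3, 4, 5, 6, 7, 8, 8, 10]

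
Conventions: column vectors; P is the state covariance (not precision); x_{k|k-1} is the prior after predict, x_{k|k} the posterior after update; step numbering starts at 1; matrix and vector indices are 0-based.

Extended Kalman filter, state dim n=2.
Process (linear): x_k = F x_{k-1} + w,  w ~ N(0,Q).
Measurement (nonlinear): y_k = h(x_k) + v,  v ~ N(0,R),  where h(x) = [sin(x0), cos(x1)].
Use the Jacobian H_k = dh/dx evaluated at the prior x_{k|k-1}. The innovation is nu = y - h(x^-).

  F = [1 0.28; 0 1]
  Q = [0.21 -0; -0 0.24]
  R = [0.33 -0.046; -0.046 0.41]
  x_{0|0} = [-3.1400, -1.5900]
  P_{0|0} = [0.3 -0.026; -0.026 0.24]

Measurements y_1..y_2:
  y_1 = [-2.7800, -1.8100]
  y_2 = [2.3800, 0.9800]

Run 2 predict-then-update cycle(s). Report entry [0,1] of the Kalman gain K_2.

K[0,1] = 0.0019

step 1: x^-=[-3.5852, -1.5900]  P^-=[0.5143 0.0412; 0.0412 0.4800]  H_jac=[-0.9032 0.0000; 0.0000 0.9998]  S=[0.7495 -0.0832; -0.0832 0.8898]  K=[-0.6210 -0.0118; 0.0103 0.5403]  nu=[-3.2092, -1.7908]  x^+=[-1.5712, -2.5907]  P^+=[0.2263 0.0237; 0.0237 0.2211]
step 2: x^-=[-2.2966, -2.5907]  P^-=[0.4669 0.0856; 0.0856 0.4611]  H_jac=[-0.6637 0.0000; 0.0000 0.5234]  S=[0.5357 -0.0758; -0.0758 0.5363]  K=[-0.5782 0.0019; -0.0433 0.4439]  nu=[3.1280, 1.8321]  x^+=[-4.1018, -1.9131]  P^+=[0.2876 0.0523; 0.0523 0.3515]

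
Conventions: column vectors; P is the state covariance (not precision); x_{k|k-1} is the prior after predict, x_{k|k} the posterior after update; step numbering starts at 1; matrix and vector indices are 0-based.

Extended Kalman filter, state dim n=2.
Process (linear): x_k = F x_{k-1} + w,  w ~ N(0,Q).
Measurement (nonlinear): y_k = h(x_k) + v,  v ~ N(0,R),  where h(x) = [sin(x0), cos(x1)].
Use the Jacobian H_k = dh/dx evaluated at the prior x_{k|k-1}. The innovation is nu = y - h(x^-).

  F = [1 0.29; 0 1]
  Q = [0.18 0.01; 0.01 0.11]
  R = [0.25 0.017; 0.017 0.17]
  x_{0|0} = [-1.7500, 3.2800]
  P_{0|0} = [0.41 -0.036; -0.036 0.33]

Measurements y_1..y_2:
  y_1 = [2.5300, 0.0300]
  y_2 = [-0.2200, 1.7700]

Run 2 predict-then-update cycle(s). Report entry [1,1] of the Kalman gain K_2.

K[1,1] = 0.8446

step 1: x^-=[-0.7988, 3.2800]  P^-=[0.5969 0.0697; 0.0697 0.4400]  H_jac=[0.6976 0.0000; 0.0000 0.1380]  S=[0.5404 0.0237; 0.0237 0.1784]  K=[0.7725 -0.0488; 0.0755 0.3303]  nu=[3.2465, 1.0204]  x^+=[1.6595, 3.8621]  P^+=[0.2757 0.0351; 0.0351 0.4163]
step 2: x^-=[2.7795, 3.8621]  P^-=[0.5111 0.1658; 0.1658 0.5263]  H_jac=[-0.9352 0.0000; 0.0000 0.6597]  S=[0.6969 -0.0853; -0.0853 0.3991]  K=[-0.6697 0.1310; -0.1191 0.8446]  nu=[-0.5742, 2.5215]  x^+=[3.4943, 6.0601]  P^+=[0.1767 0.0165; 0.0165 0.2146]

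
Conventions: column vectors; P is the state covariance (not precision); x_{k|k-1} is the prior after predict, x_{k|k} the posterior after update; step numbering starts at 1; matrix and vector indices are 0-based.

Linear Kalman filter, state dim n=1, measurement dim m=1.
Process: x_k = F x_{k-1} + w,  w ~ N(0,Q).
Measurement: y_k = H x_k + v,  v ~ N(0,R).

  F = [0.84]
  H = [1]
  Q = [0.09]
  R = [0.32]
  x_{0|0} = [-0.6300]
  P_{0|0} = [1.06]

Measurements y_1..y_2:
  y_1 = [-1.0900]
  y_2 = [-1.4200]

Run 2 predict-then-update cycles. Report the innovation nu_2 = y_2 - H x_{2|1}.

step 1: x^-=[-0.5292]  P^-=[0.8379]  S=[1.1579]  K=[0.7236]  nu=[-0.5608]  x^+=[-0.9350]  P^+=[0.2316]
step 2: x^-=[-0.7854]  P^-=[0.2534]  S=[0.5734]  K=[0.4419]  nu=[-0.6346]  x^+=[-1.0659]  P^+=[0.1414]

innov = [-0.6346]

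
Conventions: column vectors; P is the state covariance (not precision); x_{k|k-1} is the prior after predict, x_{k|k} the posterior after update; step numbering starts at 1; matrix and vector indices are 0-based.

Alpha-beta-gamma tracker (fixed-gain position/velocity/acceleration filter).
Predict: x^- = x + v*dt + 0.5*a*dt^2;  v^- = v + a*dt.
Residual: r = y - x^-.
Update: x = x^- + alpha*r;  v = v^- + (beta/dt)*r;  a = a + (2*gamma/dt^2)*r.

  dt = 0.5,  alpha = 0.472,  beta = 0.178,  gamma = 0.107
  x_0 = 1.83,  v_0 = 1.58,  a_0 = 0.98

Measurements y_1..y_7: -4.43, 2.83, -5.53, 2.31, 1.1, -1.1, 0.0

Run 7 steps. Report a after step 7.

step 1: x_pred=2.7425  r=-7.1725  x^+=-0.6429  v^+=-0.4834  a^+=-5.1597
step 2: x_pred=-1.5296  r=4.3596  x^+=0.5281  v^+=-1.5112  a^+=-1.4279
step 3: x_pred=-0.4060  r=-5.1240  x^+=-2.8245  v^+=-4.0493  a^+=-5.8140
step 4: x_pred=-5.5759  r=7.8859  x^+=-1.8538  v^+=-4.1489  a^+=0.9363
step 5: x_pred=-3.8112  r=4.9112  x^+=-1.4931  v^+=-1.9324  a^+=5.1403
step 6: x_pred=-1.8168  r=0.7168  x^+=-1.4785  v^+=0.8929  a^+=5.7539
step 7: x_pred=-0.3128  r=0.3128  x^+=-0.1651  v^+=3.8812  a^+=6.0216

a_post = 6.0216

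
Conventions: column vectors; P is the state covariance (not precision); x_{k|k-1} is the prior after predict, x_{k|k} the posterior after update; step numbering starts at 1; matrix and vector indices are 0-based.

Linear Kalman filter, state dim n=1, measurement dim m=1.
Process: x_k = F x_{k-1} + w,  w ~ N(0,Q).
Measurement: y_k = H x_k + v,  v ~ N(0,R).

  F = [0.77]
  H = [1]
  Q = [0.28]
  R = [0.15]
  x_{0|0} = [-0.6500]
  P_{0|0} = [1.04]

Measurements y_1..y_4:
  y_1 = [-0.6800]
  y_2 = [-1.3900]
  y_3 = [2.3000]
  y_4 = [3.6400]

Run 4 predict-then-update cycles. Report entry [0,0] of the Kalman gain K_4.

step 1: x^-=[-0.5005]  P^-=[0.8966]  S=[1.0466]  K=[0.8567]  nu=[-0.1795]  x^+=[-0.6543]  P^+=[0.1285]
step 2: x^-=[-0.5038]  P^-=[0.3562]  S=[0.5062]  K=[0.7037]  nu=[-0.8862]  x^+=[-1.1274]  P^+=[0.1056]
step 3: x^-=[-0.8681]  P^-=[0.3426]  S=[0.4926]  K=[0.6955]  nu=[3.1681]  x^+=[1.3353]  P^+=[0.1043]
step 4: x^-=[1.0281]  P^-=[0.3419]  S=[0.4919]  K=[0.6950]  nu=[2.6119]  x^+=[2.8435]  P^+=[0.1043]

K[0,0] = 0.6950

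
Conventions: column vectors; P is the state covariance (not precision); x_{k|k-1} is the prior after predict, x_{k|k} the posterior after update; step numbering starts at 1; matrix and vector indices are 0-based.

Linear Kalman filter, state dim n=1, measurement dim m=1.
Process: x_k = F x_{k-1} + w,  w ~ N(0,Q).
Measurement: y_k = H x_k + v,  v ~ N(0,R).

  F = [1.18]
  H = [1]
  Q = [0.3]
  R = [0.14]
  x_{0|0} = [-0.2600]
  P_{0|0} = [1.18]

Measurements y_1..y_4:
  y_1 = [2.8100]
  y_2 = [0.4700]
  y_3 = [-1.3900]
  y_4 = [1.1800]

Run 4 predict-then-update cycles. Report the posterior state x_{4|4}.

step 1: x^-=[-0.3068]  P^-=[1.9430]  S=[2.0830]  K=[0.9328]  nu=[3.1168]  x^+=[2.6005]  P^+=[0.1306]
step 2: x^-=[3.0686]  P^-=[0.4818]  S=[0.6218]  K=[0.7749]  nu=[-2.5986]  x^+=[1.0551]  P^+=[0.1085]
step 3: x^-=[1.2450]  P^-=[0.4510]  S=[0.5910]  K=[0.7631]  nu=[-2.6350]  x^+=[-0.7659]  P^+=[0.1068]
step 4: x^-=[-0.9037]  P^-=[0.4488]  S=[0.5888]  K=[0.7622]  nu=[2.0837]  x^+=[0.6845]  P^+=[0.1067]

x_post = [0.6845]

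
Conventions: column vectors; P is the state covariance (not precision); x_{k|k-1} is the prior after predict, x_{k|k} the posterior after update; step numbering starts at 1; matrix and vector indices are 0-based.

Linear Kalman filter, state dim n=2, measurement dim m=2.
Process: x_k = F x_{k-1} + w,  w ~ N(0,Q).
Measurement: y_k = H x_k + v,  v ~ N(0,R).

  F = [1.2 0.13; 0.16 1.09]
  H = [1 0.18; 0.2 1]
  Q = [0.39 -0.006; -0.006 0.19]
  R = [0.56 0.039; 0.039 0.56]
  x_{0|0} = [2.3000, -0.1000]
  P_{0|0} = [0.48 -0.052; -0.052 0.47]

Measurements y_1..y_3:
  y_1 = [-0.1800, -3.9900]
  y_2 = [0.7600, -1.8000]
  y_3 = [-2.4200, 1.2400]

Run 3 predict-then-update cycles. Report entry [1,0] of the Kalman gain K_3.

K[1,0] = -0.0221

step 1: x^-=[2.7470, 0.2590]  P^-=[1.0729 0.0837; 0.0837 0.7426]  S=[1.6871 0.4739; 0.4739 1.3789]  K=[0.6465 -0.0059; -0.0286 0.5605]  nu=[-2.9736, -4.7984]  x^+=[0.8528, -2.3452]  P^+=[0.3713 -0.0524; -0.0524 0.3232]
step 2: x^-=[0.7185, -2.4199]  P^-=[0.9137 0.0415; 0.0415 0.5653]  S=[1.5070 0.3665; 0.3665 1.1784]  K=[0.6112 0.0002; -0.0252 0.4946]  nu=[0.4771, 0.4762]  x^+=[1.0102, -2.1964]  P^+=[0.3506 -0.0462; -0.0462 0.2852]
step 3: x^-=[0.9267, -2.2324]  P^-=[0.8853 0.0404; 0.0404 0.5217]  S=[1.4767 0.3518; 0.3518 1.1333]  K=[0.6033 0.0046; -0.0221 0.4743]  nu=[-2.9449, 3.2871]  x^+=[-0.8350, -0.6083]  P^+=[0.3458 -0.0431; -0.0431 0.2734]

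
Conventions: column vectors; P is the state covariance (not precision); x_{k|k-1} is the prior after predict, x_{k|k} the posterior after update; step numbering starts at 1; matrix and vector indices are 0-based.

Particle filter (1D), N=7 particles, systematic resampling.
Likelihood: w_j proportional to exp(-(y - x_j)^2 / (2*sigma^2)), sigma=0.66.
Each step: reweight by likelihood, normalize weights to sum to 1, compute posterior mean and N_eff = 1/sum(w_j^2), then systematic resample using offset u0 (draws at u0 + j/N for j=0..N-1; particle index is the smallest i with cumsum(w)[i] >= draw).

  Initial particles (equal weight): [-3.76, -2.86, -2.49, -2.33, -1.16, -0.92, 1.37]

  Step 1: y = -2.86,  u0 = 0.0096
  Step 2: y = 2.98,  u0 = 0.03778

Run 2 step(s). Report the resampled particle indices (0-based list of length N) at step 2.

resampled_idx = [4, 5, 6, 6, 6, 6, 6]

step 1: w=[0.1305, 0.3308, 0.2827, 0.2396, 0.0120, 0.0044, 0.0000]  mean=-2.7170  Neff=3.7888  idx=[0, 1, 1, 1, 2, 2, 3]
step 2: w=[0.0000, 0.0009, 0.0009, 0.0009, 0.1079, 0.1079, 0.7815]  mean=-2.3659  Neff=1.5772  idx=[4, 5, 6, 6, 6, 6, 6]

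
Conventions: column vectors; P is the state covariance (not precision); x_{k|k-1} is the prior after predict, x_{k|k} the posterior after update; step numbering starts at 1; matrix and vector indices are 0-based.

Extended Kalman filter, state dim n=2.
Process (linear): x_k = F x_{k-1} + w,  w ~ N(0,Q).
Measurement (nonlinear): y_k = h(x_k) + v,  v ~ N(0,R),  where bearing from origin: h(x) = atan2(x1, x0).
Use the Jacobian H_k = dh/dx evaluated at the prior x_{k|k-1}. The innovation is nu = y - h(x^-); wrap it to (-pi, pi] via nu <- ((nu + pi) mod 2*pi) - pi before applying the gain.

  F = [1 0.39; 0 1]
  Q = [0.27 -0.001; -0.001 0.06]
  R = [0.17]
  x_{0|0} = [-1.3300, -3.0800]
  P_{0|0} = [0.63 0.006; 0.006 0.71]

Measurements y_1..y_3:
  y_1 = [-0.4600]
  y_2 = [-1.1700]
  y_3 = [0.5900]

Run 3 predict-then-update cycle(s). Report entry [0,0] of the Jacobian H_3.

H_jac[0,0] = 0.1595

step 1: x^-=[-2.5312, -3.0800]  P^-=[1.0127 0.2819; 0.2819 0.7700]  H_jac=[0.1938 -0.1593]  S=[0.2102]  K=[0.7202; -0.3236]  nu=[1.7987]  x^+=[-1.2358, -3.6620]  P^+=[0.9037 0.3309; 0.3309 0.7480]
step 2: x^-=[-2.6640, -3.6620]  P^-=[1.5455 0.6216; 0.6216 0.8080]  H_jac=[0.1786 -0.1299]  S=[0.2041]  K=[0.9567; 0.0296]  nu=[1.0297]  x^+=[-1.6789, -3.6316]  P^+=[1.3587 0.6158; 0.6158 0.8078]
step 3: x^-=[-3.0952, -3.6316]  P^-=[2.2320 0.9299; 0.9299 0.8678]  H_jac=[0.1595 -0.1359]  S=[0.2025]  K=[1.1338; 0.1498]  nu=[2.8666]  x^+=[0.1549, -3.2021]  P^+=[1.9717 0.8955; 0.8955 0.8633]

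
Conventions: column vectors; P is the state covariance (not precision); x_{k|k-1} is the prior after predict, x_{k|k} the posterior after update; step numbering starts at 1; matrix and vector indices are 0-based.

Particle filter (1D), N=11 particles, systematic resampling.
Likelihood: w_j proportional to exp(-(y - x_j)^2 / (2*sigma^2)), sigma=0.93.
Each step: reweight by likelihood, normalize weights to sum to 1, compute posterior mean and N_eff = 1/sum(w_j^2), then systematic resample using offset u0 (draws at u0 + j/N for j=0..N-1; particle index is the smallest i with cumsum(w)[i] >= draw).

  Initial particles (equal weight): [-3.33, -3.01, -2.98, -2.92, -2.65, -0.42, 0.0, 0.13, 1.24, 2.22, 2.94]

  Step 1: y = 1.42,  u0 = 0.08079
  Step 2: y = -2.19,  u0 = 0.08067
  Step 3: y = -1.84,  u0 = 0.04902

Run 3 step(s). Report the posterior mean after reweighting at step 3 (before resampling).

post_mean = 0.0729

step 1: w=[0.0000, 0.0000, 0.0000, 0.0000, 0.0000, 0.0510, 0.1125, 0.1379, 0.3543, 0.2493, 0.0949]  mean=1.2683  Neff=4.3296  idx=[6, 7, 7, 8, 8, 8, 8, 9, 9, 9, 10]
step 2: w=[0.4005, 0.2854, 0.2854, 0.0071, 0.0071, 0.0071, 0.0071, 0.0001, 0.0001, 0.0001, 0.0000]  mean=0.1101  Neff=3.0915  idx=[0, 0, 0, 0, 1, 1, 1, 2, 2, 2, 5]
step 3: w=[0.1172, 0.1172, 0.1172, 0.1172, 0.0880, 0.0880, 0.0880, 0.0880, 0.0880, 0.0880, 0.0034]  mean=0.0729  Neff=9.8652  idx=[0, 1, 1, 2, 3, 4, 5, 6, 7, 8, 9]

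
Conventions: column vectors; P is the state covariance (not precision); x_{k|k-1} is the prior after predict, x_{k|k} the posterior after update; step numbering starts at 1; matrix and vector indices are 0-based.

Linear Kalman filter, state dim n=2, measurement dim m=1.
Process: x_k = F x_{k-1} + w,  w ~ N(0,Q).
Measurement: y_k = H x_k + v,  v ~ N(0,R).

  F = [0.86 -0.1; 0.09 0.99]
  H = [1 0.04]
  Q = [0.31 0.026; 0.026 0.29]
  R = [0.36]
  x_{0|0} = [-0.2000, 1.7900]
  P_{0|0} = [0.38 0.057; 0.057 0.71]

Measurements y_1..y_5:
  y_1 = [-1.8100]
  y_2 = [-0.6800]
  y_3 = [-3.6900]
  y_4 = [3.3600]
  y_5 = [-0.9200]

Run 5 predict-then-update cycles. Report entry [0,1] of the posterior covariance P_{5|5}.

P_post[0,1] = -0.1418

step 1: x^-=[-0.3510, 1.7541]  P^-=[0.5883 0.0331; 0.0331 0.9991]  S=[0.9526]  K=[0.6190; 0.0767]  nu=[-1.5292]  x^+=[-1.2976, 1.6368]  P^+=[0.2233 -0.0121; -0.0121 0.9935]
step 2: x^-=[-1.2796, 1.5036]  P^-=[0.4872 -0.0653; -0.0653 1.2634]  S=[0.8440]  K=[0.5742; -0.0175]  nu=[0.5394]  x^+=[-0.9699, 1.4942]  P^+=[0.2090 -0.0568; -0.0568 1.2631]
step 3: x^-=[-0.9835, 1.3920]  P^-=[0.4870 -0.1307; -0.1307 1.5196]  S=[0.8389]  K=[0.5742; -0.0834]  nu=[-2.7622]  x^+=[-2.5696, 1.6223]  P^+=[0.2103 -0.0906; -0.0906 1.5137]
step 4: x^-=[-2.3721, 1.3748]  P^-=[0.4963 -0.1839; -0.1839 1.7592]  S=[0.8444]  K=[0.5790; -0.1344]  nu=[5.6771]  x^+=[0.9151, 0.6117]  P^+=[0.2132 -0.1181; -0.1181 1.7439]
step 5: x^-=[0.7259, 0.6879]  P^-=[0.5054 -0.2297; -0.2297 1.9799]  S=[0.8502]  K=[0.5837; -0.1770]  nu=[-1.6734]  x^+=[-0.2508, 0.9841]  P^+=[0.2158 -0.1418; -0.1418 1.9532]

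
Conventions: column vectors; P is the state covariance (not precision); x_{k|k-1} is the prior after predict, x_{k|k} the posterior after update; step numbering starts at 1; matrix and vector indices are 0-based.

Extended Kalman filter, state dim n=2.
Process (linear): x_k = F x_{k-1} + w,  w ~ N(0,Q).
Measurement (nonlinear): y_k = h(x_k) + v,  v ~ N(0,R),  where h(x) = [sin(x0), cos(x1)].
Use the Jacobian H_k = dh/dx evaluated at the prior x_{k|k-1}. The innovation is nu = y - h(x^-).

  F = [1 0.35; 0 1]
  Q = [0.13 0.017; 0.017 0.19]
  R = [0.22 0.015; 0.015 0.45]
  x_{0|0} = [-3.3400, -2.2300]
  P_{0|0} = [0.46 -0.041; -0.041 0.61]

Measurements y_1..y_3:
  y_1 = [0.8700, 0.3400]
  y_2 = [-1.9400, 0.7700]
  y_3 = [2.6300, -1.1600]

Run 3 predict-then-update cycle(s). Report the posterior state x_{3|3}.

step 1: x^-=[-4.1205, -2.2300]  P^-=[0.6360 0.1895; 0.1895 0.8000]  H_jac=[-0.5579 0.0000; 0.0000 0.7905]  S=[0.4180 -0.0686; -0.0686 0.9499]  K=[-0.8330 0.0976; -0.1454 0.6552]  nu=[0.0401, 0.9525]  x^+=[-4.0610, -1.6117]  P^+=[0.3258 0.0397; 0.0397 0.3703]
step 2: x^-=[-4.6251, -1.6117]  P^-=[0.5290 0.1863; 0.1863 0.5603]  H_jac=[-0.0872 0.0000; 0.0000 0.9992]  S=[0.2240 -0.0012; -0.0012 1.0093]  K=[-0.2049 0.1842; -0.0695 0.5545]  nu=[-2.9362, 0.8109]  x^+=[-3.8741, -0.9581]  P^+=[0.4853 0.0799; 0.0799 0.2487]
step 3: x^-=[-4.2095, -0.9581]  P^-=[0.7016 0.1839; 0.1839 0.4387]  H_jac=[-0.4820 0.0000; 0.0000 0.8181]  S=[0.3830 -0.0575; -0.0575 0.7436]  K=[-0.8626 0.1356; -0.1608 0.4702]  nu=[1.7538, -1.7351]  x^+=[-5.9577, -2.0560]  P^+=[0.3895 0.0588; 0.0588 0.2557]

x_post = [-5.9577, -2.0560]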